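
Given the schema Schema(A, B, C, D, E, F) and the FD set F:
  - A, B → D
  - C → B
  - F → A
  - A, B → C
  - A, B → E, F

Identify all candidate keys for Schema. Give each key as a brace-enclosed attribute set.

{A, B}, {A, C}, {B, F}, {C, F}

{A, B}⁺ = {A, B, C, D, E, F} — all of the relation — so {A, B} is a candidate key.
{A, C}⁺ = {A, B, C, D, E, F} — all of the relation — so {A, C} is a candidate key.
{B, F}⁺ = {A, B, C, D, E, F} — all of the relation — so {B, F} is a candidate key.
{C, F}⁺ = {A, B, C, D, E, F} — all of the relation — so {C, F} is a candidate key.
These are minimal and exhaustive — every other superkey contains one of them.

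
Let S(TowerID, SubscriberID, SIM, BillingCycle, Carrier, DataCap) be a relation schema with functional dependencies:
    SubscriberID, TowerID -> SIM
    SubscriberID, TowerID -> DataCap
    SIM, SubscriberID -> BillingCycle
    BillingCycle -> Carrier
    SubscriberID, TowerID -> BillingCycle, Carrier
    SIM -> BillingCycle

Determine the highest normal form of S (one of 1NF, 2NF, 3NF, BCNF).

2NF

Candidate key: {SubscriberID, TowerID}. Prime attributes: {SubscriberID, TowerID}.
SIM, SubscriberID -> BillingCycle breaks BCNF: {SIM, SubscriberID}⁺ = {BillingCycle, Carrier, SIM, SubscriberID}, so {SIM, SubscriberID} is not a superkey.
SIM, SubscriberID -> BillingCycle has non-prime {BillingCycle} on the right and a non-superkey on the left, so 3NF fails.
Checking every proper subset of each key, none determines a non-prime attribute — 2NF is satisfied.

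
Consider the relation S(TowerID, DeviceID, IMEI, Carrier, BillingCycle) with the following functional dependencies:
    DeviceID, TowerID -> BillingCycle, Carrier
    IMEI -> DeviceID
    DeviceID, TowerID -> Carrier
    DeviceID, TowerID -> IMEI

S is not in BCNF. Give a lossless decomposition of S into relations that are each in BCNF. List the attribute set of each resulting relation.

{BillingCycle, Carrier, IMEI, TowerID}; {DeviceID, IMEI}

Candidate keys of the original relation: {DeviceID, TowerID}, {IMEI, TowerID}.
Within {BillingCycle, Carrier, DeviceID, IMEI, TowerID}: {IMEI}⁺ ∩ {BillingCycle, Carrier, DeviceID, IMEI, TowerID} = {DeviceID, IMEI}, not the whole set, so IMEI -> DeviceID violates BCNF; decompose into {DeviceID, IMEI} and {BillingCycle, Carrier, IMEI, TowerID}.
{DeviceID, IMEI} has no BCNF violation.
{BillingCycle, Carrier, IMEI, TowerID} has no BCNF violation.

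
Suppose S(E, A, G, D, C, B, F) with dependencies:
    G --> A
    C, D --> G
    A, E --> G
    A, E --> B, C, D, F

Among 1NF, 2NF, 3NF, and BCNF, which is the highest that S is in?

3NF

Candidate keys: {A, E}, {C, D, E}, {E, G}. Prime attributes: {A, C, D, E, G}.
G --> A breaks BCNF: {G}⁺ = {A, G}, so {G} is not a superkey.
Since {A} ⊆ prime attributes and every other non-superkey FD also has a prime right side, the schema is in 3NF.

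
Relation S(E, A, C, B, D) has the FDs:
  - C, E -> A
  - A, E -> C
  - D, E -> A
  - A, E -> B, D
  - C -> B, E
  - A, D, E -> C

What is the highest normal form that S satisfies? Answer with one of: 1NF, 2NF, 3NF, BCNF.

BCNF

Candidate keys: {A, E}, {C}, {D, E}. Prime attributes: {A, C, D, E}.
The left-hand side of every FD is a superkey, so BCNF is satisfied.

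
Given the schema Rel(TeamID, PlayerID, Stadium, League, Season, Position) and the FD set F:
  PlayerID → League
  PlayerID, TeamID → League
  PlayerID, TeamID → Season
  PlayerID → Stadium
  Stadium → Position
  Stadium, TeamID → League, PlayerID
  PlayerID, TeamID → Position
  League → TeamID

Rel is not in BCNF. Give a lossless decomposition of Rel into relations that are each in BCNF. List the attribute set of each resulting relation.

Candidate keys of the original relation: {League, Stadium}, {PlayerID}, {Stadium, TeamID}.
In {League, PlayerID, Position, Season, Stadium, TeamID}, {Stadium} is not a superkey ({Stadium}⁺ restricted to this set is {Position, Stadium}), so split on Stadium → Position into {Position, Stadium} and {League, PlayerID, Season, Stadium, TeamID}.
{Position, Stadium}: every determinant is a superkey — BCNF.
In {League, PlayerID, Season, Stadium, TeamID}, {League} is not a superkey ({League}⁺ restricted to this set is {League, TeamID}), so split on League → TeamID into {League, TeamID} and {League, PlayerID, Season, Stadium}.
{League, TeamID}: every determinant is a superkey — BCNF.
{League, PlayerID, Season, Stadium}: every determinant is a superkey — BCNF.

{League, PlayerID, Season, Stadium}; {League, TeamID}; {Position, Stadium}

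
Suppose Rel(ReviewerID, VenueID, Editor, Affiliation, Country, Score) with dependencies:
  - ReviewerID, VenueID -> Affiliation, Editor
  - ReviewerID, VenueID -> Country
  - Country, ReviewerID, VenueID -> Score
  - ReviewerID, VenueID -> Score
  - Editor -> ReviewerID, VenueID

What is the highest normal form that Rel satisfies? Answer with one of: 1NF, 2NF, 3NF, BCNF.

Candidate keys: {Editor}, {ReviewerID, VenueID}. Prime attributes: {Editor, ReviewerID, VenueID}.
The left-hand side of every FD is a superkey, so BCNF is satisfied.

BCNF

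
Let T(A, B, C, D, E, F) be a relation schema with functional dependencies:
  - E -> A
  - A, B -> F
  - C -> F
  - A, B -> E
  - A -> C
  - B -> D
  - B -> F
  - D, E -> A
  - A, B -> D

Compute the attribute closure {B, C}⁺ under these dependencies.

{B, C, D, F}

Start with {B, C}.
C -> F applies; add {F} → now {B, C, F}.
B -> D applies; add {D} → now {B, C, D, F}.
No further FD applies.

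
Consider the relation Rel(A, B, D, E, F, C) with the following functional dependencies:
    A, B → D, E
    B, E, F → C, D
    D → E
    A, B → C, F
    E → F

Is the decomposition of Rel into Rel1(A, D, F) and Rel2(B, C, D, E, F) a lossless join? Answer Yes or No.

Common attributes: {D, F}; their closure is {D, E, F}.
The closure covers neither Rel1 nor Rel2 entirely; the join is not lossless.

No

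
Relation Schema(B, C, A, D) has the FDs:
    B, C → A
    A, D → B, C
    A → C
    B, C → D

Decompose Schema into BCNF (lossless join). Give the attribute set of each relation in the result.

{A, B, D}; {A, C}

Candidate keys of the original relation: {A, B}, {A, D}, {B, C}.
In {A, B, C, D}, {A} is not a superkey ({A}⁺ restricted to this set is {A, C}), so split on A → C into {A, C} and {A, B, D}.
{A, C}: every determinant is a superkey — BCNF.
{A, B, D}: every determinant is a superkey — BCNF.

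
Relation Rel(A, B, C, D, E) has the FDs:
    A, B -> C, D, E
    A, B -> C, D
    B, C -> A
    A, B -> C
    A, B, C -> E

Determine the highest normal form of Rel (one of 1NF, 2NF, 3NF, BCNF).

Candidate keys: {A, B}, {B, C}. Prime attributes: {A, B, C}.
The left-hand side of every FD is a superkey, so BCNF is satisfied.

BCNF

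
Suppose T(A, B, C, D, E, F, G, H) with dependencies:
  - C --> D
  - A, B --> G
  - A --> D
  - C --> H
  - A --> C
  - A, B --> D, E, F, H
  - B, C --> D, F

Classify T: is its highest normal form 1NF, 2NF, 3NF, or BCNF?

1NF

Candidate key: {A, B}. Prime attributes: {A, B}.
C --> D: {C}⁺ = {C, D, H}, which is not all of the attributes, so the left side is not a superkey — BCNF is violated.
C --> D has non-prime {D} on the right and a non-superkey on the left, so 3NF fails.
The proper key subset {A} of {A, B} determines non-prime {C, D, H}, so the relation is not even in 2NF.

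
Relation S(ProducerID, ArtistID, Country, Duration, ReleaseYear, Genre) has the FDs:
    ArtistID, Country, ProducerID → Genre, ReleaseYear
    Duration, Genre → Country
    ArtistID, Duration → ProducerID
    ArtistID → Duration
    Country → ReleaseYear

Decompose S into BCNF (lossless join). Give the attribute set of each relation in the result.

Candidate keys of the original relation: {ArtistID, Country}, {ArtistID, Genre}.
In {ArtistID, Country, Duration, Genre, ProducerID, ReleaseYear}, {Duration, Genre} is not a superkey ({Duration, Genre}⁺ restricted to this set is {Country, Duration, Genre, ReleaseYear}), so split on Duration, Genre → Country, ReleaseYear into {Country, Duration, Genre, ReleaseYear} and {ArtistID, Duration, Genre, ProducerID}.
In {Country, Duration, Genre, ReleaseYear}, {Country} is not a superkey ({Country}⁺ restricted to this set is {Country, ReleaseYear}), so split on Country → ReleaseYear into {Country, ReleaseYear} and {Country, Duration, Genre}.
{Country, ReleaseYear}: every determinant is a superkey — BCNF.
{Country, Duration, Genre}: every determinant is a superkey — BCNF.
In {ArtistID, Duration, Genre, ProducerID}, {ArtistID, Duration} is not a superkey ({ArtistID, Duration}⁺ restricted to this set is {ArtistID, Duration, ProducerID}), so split on ArtistID, Duration → ProducerID into {ArtistID, Duration, ProducerID} and {ArtistID, Duration, Genre}.
{ArtistID, Duration, ProducerID}: every determinant is a superkey — BCNF.
In {ArtistID, Duration, Genre}, {ArtistID} is not a superkey ({ArtistID}⁺ restricted to this set is {ArtistID, Duration}), so split on ArtistID → Duration into {ArtistID, Duration} and {ArtistID, Genre}.
{ArtistID, Duration}: every determinant is a superkey — BCNF.
{ArtistID, Genre}: every determinant is a superkey — BCNF.

{ArtistID, Duration, ProducerID}; {ArtistID, Genre}; {Country, Duration, Genre}; {Country, ReleaseYear}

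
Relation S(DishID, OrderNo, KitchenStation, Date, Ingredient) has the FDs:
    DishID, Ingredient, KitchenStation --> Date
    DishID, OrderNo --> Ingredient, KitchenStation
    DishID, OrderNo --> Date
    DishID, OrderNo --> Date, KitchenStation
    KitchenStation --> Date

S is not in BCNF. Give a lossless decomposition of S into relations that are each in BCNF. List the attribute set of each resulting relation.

Candidate key of the original relation: {DishID, OrderNo}.
Within {Date, DishID, Ingredient, KitchenStation, OrderNo}: {DishID, Ingredient, KitchenStation}⁺ ∩ {Date, DishID, Ingredient, KitchenStation, OrderNo} = {Date, DishID, Ingredient, KitchenStation}, not the whole set, so DishID, Ingredient, KitchenStation --> Date violates BCNF; decompose into {Date, DishID, Ingredient, KitchenStation} and {DishID, Ingredient, KitchenStation, OrderNo}.
Within {Date, DishID, Ingredient, KitchenStation}: {KitchenStation}⁺ ∩ {Date, DishID, Ingredient, KitchenStation} = {Date, KitchenStation}, not the whole set, so KitchenStation --> Date violates BCNF; decompose into {Date, KitchenStation} and {DishID, Ingredient, KitchenStation}.
{Date, KitchenStation}: every determinant is a superkey — BCNF.
{DishID, Ingredient, KitchenStation}: every determinant is a superkey — BCNF.
{DishID, Ingredient, KitchenStation, OrderNo}: every determinant is a superkey — BCNF.

{Date, KitchenStation}; {DishID, Ingredient, KitchenStation, OrderNo}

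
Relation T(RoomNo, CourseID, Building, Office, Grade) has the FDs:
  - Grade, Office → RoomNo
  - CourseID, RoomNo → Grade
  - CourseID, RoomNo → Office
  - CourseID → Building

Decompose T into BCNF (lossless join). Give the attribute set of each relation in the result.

Candidate keys of the original relation: {CourseID, Grade, Office}, {CourseID, RoomNo}.
Within {Building, CourseID, Grade, Office, RoomNo}: {Grade, Office}⁺ ∩ {Building, CourseID, Grade, Office, RoomNo} = {Grade, Office, RoomNo}, not the whole set, so Grade, Office → RoomNo violates BCNF; decompose into {Grade, Office, RoomNo} and {Building, CourseID, Grade, Office}.
{Grade, Office, RoomNo} has no BCNF violation.
Within {Building, CourseID, Grade, Office}: {CourseID}⁺ ∩ {Building, CourseID, Grade, Office} = {Building, CourseID}, not the whole set, so CourseID → Building violates BCNF; decompose into {Building, CourseID} and {CourseID, Grade, Office}.
{Building, CourseID} has no BCNF violation.
{CourseID, Grade, Office} has no BCNF violation.

{Building, CourseID}; {CourseID, Grade, Office}; {Grade, Office, RoomNo}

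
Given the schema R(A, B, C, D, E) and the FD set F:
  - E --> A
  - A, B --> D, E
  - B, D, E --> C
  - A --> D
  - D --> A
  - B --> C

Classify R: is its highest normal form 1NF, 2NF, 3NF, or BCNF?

Candidate keys: {A, B}, {B, D}, {B, E}. Prime attributes: {A, B, D, E}.
E --> A breaks BCNF: {E}⁺ = {A, D, E}, so {E} is not a superkey.
Because {C} is non-prime and the left side of B --> C is not a superkey, the relation is not in 3NF.
Since {B} ⊂ {A, B} and {B}⁺ ⊇ {C} with {C} non-prime, there is a partial dependency; 2NF fails.

1NF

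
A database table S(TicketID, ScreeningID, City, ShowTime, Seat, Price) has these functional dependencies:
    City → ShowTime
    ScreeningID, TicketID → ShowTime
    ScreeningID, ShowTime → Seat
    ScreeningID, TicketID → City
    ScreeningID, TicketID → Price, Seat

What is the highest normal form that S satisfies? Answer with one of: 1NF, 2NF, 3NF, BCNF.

Candidate key: {ScreeningID, TicketID}. Prime attributes: {ScreeningID, TicketID}.
For City → ShowTime we have {City}⁺ = {City, ShowTime}; {City} is not a superkey, so BCNF fails.
City → ShowTime has non-prime {ShowTime} on the right and a non-superkey on the left, so 3NF fails.
Checking every proper subset of each key, none determines a non-prime attribute — 2NF is satisfied.

2NF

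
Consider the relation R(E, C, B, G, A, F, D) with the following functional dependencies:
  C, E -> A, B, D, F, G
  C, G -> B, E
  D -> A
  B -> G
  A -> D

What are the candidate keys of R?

No FD produces {C}, so it must be in every candidate key.
{B, C}⁺ = {A, B, C, D, E, F, G} — all of the relation — so {B, C} is a candidate key.
{C, E}⁺ = {A, B, C, D, E, F, G} — all of the relation — so {C, E} is a candidate key.
{C, G}⁺ = {A, B, C, D, E, F, G} — all of the relation — so {C, G} is a candidate key.
Any other superkey properly contains one of these, so there are no further candidate keys.

{B, C}, {C, E}, {C, G}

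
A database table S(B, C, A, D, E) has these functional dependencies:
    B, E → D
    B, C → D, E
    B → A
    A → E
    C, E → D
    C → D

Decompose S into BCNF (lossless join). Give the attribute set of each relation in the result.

{A, B, D}; {A, E}; {B, C}; {B, E}

Candidate key of the original relation: {B, C}.
Within {A, B, C, D, E}: {B, E}⁺ ∩ {A, B, C, D, E} = {A, B, D, E}, not the whole set, so B, E → A, D violates BCNF; decompose into {A, B, D, E} and {B, C, E}.
Within {A, B, D, E}: {A}⁺ ∩ {A, B, D, E} = {A, E}, not the whole set, so A → E violates BCNF; decompose into {A, E} and {A, B, D}.
{A, E} is in BCNF.
{A, B, D} is in BCNF.
Within {B, C, E}: {B}⁺ ∩ {B, C, E} = {B, E}, not the whole set, so B → E violates BCNF; decompose into {B, E} and {B, C}.
{B, E} is in BCNF.
{B, C} is in BCNF.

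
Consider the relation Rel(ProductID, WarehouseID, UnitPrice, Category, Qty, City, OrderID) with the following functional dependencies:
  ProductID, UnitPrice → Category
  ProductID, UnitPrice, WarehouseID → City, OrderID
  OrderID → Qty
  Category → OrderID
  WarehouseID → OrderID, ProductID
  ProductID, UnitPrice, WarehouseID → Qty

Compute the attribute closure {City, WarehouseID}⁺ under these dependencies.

{City, OrderID, ProductID, Qty, WarehouseID}

Start with {City, WarehouseID}.
WarehouseID → OrderID, ProductID applies; add {OrderID, ProductID} → now {City, OrderID, ProductID, WarehouseID}.
OrderID → Qty applies; add {Qty} → now {City, OrderID, ProductID, Qty, WarehouseID}.
No further FD applies.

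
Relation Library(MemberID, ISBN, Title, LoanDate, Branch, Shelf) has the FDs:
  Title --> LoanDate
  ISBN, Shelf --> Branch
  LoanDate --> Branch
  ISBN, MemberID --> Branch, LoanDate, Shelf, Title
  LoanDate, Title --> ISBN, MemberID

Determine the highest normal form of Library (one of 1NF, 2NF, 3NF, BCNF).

2NF

Candidate keys: {ISBN, MemberID}, {Title}. Prime attributes: {ISBN, MemberID, Title}.
For ISBN, Shelf --> Branch we have {ISBN, Shelf}⁺ = {Branch, ISBN, Shelf}; {ISBN, Shelf} is not a superkey, so BCNF fails.
ISBN, Shelf --> Branch determines the non-prime attribute {Branch} from a non-superkey — 3NF is violated.
No proper subset of a key has a non-prime attribute in its closure, so there is no partial dependency; 2NF holds.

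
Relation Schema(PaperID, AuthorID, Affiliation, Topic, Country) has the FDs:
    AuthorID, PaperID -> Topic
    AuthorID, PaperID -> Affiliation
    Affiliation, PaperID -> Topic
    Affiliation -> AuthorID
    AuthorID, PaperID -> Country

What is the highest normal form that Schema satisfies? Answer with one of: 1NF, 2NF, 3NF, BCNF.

Candidate keys: {Affiliation, PaperID}, {AuthorID, PaperID}. Prime attributes: {Affiliation, AuthorID, PaperID}.
Affiliation -> AuthorID: {Affiliation}⁺ = {Affiliation, AuthorID}, which is not all of the attributes, so the left side is not a superkey — BCNF is violated.
Since {AuthorID} ⊆ prime attributes and every other non-superkey FD also has a prime right side, the schema is in 3NF.

3NF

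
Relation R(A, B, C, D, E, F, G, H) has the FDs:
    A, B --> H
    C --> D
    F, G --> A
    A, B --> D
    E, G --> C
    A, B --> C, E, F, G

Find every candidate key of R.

{A, B}, {B, F, G}

No FD produces {B}, so it must be in every candidate key.
{A, B}⁺ = {A, B, C, D, E, F, G, H} — all of the relation — so {A, B} is a candidate key.
{B, F, G}⁺ = {A, B, C, D, E, F, G, H} — all of the relation — so {B, F, G} is a candidate key.
No proper subset of any of these is a key, and no other minimal superkey exists.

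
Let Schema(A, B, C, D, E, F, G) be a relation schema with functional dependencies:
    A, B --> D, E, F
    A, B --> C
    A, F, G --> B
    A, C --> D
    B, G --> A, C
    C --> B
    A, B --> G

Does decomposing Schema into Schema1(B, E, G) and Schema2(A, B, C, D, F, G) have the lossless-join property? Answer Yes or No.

Yes

Schema1 ∩ Schema2 = {B, G}; its closure under F is {A, B, C, D, E, F, G}.
Since Schema1 ⊆ {A, B, C, D, E, F, G}, the intersection is a superkey of Schema1; the decomposition is lossless.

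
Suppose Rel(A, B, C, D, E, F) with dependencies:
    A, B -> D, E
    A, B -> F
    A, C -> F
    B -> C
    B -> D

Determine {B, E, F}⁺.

{B, C, D, E, F}

Start with {B, E, F}.
B -> C applies; add {C} → now {B, C, E, F}.
B -> D applies; add {D} → now {B, C, D, E, F}.
No further FD applies.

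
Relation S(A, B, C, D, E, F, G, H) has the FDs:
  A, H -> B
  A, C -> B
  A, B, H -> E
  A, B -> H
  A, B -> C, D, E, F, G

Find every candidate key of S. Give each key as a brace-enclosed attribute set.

{A, B}, {A, C}, {A, H}

No FD produces {A}, so it must be in every candidate key.
Closure of {A, B} is {A, B, C, D, E, F, G, H}, the whole schema; {A, B} is a candidate key.
Closure of {A, C} is {A, B, C, D, E, F, G, H}, the whole schema; {A, C} is a candidate key.
Closure of {A, H} is {A, B, C, D, E, F, G, H}, the whole schema; {A, H} is a candidate key.
Any other superkey properly contains one of these, so there are no further candidate keys.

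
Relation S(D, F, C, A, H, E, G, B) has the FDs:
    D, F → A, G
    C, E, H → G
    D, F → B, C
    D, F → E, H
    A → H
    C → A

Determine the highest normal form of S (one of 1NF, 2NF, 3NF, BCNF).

2NF

Candidate key: {D, F}. Prime attributes: {D, F}.
C, E, H → G breaks BCNF: {C, E, H}⁺ = {A, C, E, G, H}, so {C, E, H} is not a superkey.
Because {G} is non-prime and the left side of C, E, H → G is not a superkey, the relation is not in 3NF.
No non-prime attribute depends on a proper subset of any candidate key, so 2NF holds.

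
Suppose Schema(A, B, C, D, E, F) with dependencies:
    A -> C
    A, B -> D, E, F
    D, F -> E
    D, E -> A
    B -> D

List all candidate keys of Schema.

{A, B}, {B, E}, {B, F}

{B} never appears on the right of any FD, so every key must include it.
{A, B} is a candidate key since {A, B}⁺ = {A, B, C, D, E, F} covers every attribute.
{B, E} is a candidate key since {B, E}⁺ = {A, B, C, D, E, F} covers every attribute.
{B, F} is a candidate key since {B, F}⁺ = {A, B, C, D, E, F} covers every attribute.
Any other superkey properly contains one of these, so there are no further candidate keys.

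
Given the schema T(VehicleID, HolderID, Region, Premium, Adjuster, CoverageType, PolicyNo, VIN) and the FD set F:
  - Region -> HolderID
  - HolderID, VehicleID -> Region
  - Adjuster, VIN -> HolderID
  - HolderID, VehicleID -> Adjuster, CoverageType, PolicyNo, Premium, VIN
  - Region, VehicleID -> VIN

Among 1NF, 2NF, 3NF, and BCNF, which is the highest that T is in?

Candidate keys: {Adjuster, VIN, VehicleID}, {HolderID, VehicleID}, {Region, VehicleID}. Prime attributes: {Adjuster, HolderID, Region, VIN, VehicleID}.
For Region -> HolderID we have {Region}⁺ = {HolderID, Region}; {Region} is not a superkey, so BCNF fails.
But every attribute on its right side ({HolderID}) is prime, and the same holds for every other non-superkey FD, so 3NF still holds.

3NF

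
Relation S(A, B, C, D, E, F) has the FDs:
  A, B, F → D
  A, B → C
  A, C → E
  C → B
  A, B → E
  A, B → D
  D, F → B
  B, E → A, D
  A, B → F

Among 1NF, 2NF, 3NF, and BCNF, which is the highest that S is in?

Candidate keys: {A, B}, {A, C}, {A, D, F}, {B, E}, {C, E}, {D, E, F}. Prime attributes: {A, B, C, D, E, F}.
For C → B we have {C}⁺ = {B, C}; {C} is not a superkey, so BCNF fails.
Its right-hand attributes {B} are all prime, as are those of every other non-superkey FD — the relation is in 3NF.

3NF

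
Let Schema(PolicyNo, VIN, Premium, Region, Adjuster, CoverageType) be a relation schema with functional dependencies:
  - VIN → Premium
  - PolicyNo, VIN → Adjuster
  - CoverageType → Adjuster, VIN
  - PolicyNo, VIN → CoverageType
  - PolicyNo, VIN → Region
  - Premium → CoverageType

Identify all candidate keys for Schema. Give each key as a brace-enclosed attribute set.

Attributes never on any right-hand side: {PolicyNo} — every candidate key must contain it.
Closure of {CoverageType, PolicyNo} is {Adjuster, CoverageType, PolicyNo, Premium, Region, VIN}, the whole schema; {CoverageType, PolicyNo} is a candidate key.
Closure of {PolicyNo, Premium} is {Adjuster, CoverageType, PolicyNo, Premium, Region, VIN}, the whole schema; {PolicyNo, Premium} is a candidate key.
Closure of {PolicyNo, VIN} is {Adjuster, CoverageType, PolicyNo, Premium, Region, VIN}, the whole schema; {PolicyNo, VIN} is a candidate key.
No proper subset of any of these is a key, and no other minimal superkey exists.

{CoverageType, PolicyNo}, {PolicyNo, Premium}, {PolicyNo, VIN}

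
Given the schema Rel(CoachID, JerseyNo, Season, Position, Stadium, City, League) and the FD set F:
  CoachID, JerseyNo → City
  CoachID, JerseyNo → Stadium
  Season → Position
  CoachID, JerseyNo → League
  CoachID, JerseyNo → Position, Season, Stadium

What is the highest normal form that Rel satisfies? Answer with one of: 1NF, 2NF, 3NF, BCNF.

2NF

Candidate key: {CoachID, JerseyNo}. Prime attributes: {CoachID, JerseyNo}.
For Season → Position we have {Season}⁺ = {Position, Season}; {Season} is not a superkey, so BCNF fails.
Because {Position} is non-prime and the left side of Season → Position is not a superkey, the relation is not in 3NF.
Checking every proper subset of each key, none determines a non-prime attribute — 2NF is satisfied.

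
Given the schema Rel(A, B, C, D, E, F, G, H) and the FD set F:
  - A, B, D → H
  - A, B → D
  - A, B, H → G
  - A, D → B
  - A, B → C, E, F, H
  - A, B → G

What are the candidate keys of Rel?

{A} never appears on the right of any FD, so every key must include it.
{A, B}⁺ = {A, B, C, D, E, F, G, H} — all of the relation — so {A, B} is a candidate key.
{A, D}⁺ = {A, B, C, D, E, F, G, H} — all of the relation — so {A, D} is a candidate key.
Any other superkey properly contains one of these, so there are no further candidate keys.

{A, B}, {A, D}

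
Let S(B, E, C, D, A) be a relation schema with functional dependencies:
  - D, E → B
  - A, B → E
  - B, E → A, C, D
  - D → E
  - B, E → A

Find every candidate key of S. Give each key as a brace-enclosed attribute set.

{D}⁺ = {A, B, C, D, E} — all of the relation — so {D} is a candidate key.
{A, B}⁺ = {A, B, C, D, E} — all of the relation — so {A, B} is a candidate key.
{B, E}⁺ = {A, B, C, D, E} — all of the relation — so {B, E} is a candidate key.
These are minimal and exhaustive — every other superkey contains one of them.

{A, B}, {B, E}, {D}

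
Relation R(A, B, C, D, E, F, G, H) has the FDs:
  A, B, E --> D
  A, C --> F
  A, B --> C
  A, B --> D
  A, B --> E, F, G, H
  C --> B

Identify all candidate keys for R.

{A, B}, {A, C}

Attributes never on any right-hand side: {A} — every candidate key must contain it.
{A, B}⁺ = {A, B, C, D, E, F, G, H} — all of the relation — so {A, B} is a candidate key.
{A, C}⁺ = {A, B, C, D, E, F, G, H} — all of the relation — so {A, C} is a candidate key.
These are minimal and exhaustive — every other superkey contains one of them.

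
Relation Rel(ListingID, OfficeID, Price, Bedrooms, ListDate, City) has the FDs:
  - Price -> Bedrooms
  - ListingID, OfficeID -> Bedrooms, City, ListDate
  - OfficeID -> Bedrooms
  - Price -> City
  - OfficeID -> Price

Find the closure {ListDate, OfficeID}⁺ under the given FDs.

Start with {ListDate, OfficeID}.
OfficeID -> Bedrooms applies; add {Bedrooms} → now {Bedrooms, ListDate, OfficeID}.
OfficeID -> Price applies; add {Price} → now {Bedrooms, ListDate, OfficeID, Price}.
Price -> City applies; add {City} → now {Bedrooms, City, ListDate, OfficeID, Price}.
No further FD applies.

{Bedrooms, City, ListDate, OfficeID, Price}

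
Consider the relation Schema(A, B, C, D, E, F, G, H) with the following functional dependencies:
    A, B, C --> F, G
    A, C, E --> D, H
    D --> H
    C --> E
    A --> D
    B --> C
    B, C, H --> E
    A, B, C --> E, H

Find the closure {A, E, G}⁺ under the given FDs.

{A, D, E, G, H}

Start with {A, E, G}.
A --> D applies; add {D} → now {A, D, E, G}.
D --> H applies; add {H} → now {A, D, E, G, H}.
No further FD applies.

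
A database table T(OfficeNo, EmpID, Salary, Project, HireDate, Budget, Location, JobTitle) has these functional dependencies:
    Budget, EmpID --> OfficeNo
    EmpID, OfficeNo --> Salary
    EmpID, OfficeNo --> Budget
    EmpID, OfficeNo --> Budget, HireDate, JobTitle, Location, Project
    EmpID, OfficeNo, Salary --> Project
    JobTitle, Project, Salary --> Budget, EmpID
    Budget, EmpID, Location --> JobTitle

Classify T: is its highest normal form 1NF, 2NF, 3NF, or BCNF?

BCNF

Candidate keys: {Budget, EmpID}, {EmpID, OfficeNo}, {JobTitle, Project, Salary}. Prime attributes: {Budget, EmpID, JobTitle, OfficeNo, Project, Salary}.
The left-hand side of every FD is a superkey, so BCNF is satisfied.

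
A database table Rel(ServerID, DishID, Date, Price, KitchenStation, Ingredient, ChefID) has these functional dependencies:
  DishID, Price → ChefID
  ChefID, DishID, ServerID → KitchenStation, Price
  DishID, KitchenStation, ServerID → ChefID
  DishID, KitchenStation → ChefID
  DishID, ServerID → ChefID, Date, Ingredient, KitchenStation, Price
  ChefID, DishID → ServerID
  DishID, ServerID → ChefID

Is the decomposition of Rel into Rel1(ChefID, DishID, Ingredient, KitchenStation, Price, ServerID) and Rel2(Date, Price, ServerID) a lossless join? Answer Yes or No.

The shared attributes are {Price, ServerID} and {Price, ServerID}⁺ = {Price, ServerID}.
Rel1 ⊄ {Price, ServerID} and Rel2 ⊄ {Price, ServerID}, so the split is lossy.

No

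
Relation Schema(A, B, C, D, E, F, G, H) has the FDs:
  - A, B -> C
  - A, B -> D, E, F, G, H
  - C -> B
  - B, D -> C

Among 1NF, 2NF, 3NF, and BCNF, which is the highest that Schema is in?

3NF

Candidate keys: {A, B}, {A, C}. Prime attributes: {A, B, C}.
C -> B: {C}⁺ = {B, C}, which is not all of the attributes, so the left side is not a superkey — BCNF is violated.
But every attribute on its right side ({B}) is prime, and the same holds for every other non-superkey FD, so 3NF still holds.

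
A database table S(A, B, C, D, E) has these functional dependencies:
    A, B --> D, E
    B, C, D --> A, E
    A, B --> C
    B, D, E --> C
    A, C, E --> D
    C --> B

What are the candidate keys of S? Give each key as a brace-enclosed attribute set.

{A, B} is a candidate key since {A, B}⁺ = {A, B, C, D, E} covers every attribute.
{A, C} is a candidate key since {A, C}⁺ = {A, B, C, D, E} covers every attribute.
{C, D} is a candidate key since {C, D}⁺ = {A, B, C, D, E} covers every attribute.
{B, D, E} is a candidate key since {B, D, E}⁺ = {A, B, C, D, E} covers every attribute.
No proper subset of any of these is a key, and no other minimal superkey exists.

{A, B}, {A, C}, {B, D, E}, {C, D}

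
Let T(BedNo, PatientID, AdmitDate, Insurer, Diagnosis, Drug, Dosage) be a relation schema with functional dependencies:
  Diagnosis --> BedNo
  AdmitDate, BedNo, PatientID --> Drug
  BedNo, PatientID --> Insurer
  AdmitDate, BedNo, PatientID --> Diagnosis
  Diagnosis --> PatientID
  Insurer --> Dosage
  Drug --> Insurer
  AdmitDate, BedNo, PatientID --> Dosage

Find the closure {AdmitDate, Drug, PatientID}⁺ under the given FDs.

Start with {AdmitDate, Drug, PatientID}.
Drug --> Insurer applies; add {Insurer} → now {AdmitDate, Drug, Insurer, PatientID}.
Insurer --> Dosage applies; add {Dosage} → now {AdmitDate, Dosage, Drug, Insurer, PatientID}.
No further FD applies.

{AdmitDate, Dosage, Drug, Insurer, PatientID}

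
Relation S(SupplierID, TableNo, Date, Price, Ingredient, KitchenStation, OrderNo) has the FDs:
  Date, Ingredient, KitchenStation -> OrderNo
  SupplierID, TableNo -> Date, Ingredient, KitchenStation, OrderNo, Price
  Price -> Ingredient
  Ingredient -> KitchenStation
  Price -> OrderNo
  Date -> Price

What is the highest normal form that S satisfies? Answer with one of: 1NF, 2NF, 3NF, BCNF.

2NF

Candidate key: {SupplierID, TableNo}. Prime attributes: {SupplierID, TableNo}.
Date, Ingredient, KitchenStation -> OrderNo: {Date, Ingredient, KitchenStation}⁺ = {Date, Ingredient, KitchenStation, OrderNo, Price}, which is not all of the attributes, so the left side is not a superkey — BCNF is violated.
Date, Ingredient, KitchenStation -> OrderNo determines the non-prime attribute {OrderNo} from a non-superkey — 3NF is violated.
No proper subset of a key has a non-prime attribute in its closure, so there is no partial dependency; 2NF holds.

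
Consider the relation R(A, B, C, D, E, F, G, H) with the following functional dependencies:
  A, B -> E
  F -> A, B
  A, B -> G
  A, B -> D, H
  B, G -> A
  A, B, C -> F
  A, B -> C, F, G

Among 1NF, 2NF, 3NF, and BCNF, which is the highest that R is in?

BCNF

Candidate keys: {A, B}, {B, G}, {F}. Prime attributes: {A, B, F, G}.
Each dependency's left side is a superkey — BCNF holds.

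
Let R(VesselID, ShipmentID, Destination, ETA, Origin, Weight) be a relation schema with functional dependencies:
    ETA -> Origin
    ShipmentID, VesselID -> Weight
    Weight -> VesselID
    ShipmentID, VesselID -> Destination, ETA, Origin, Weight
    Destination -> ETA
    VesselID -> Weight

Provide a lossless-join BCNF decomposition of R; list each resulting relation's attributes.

{Destination, ETA}; {Destination, ShipmentID, Weight}; {ETA, Origin}; {VesselID, Weight}

Candidate keys of the original relation: {ShipmentID, VesselID}, {ShipmentID, Weight}.
Within {Destination, ETA, Origin, ShipmentID, VesselID, Weight}: {ETA}⁺ ∩ {Destination, ETA, Origin, ShipmentID, VesselID, Weight} = {ETA, Origin}, not the whole set, so ETA -> Origin violates BCNF; decompose into {ETA, Origin} and {Destination, ETA, ShipmentID, VesselID, Weight}.
{ETA, Origin}: every determinant is a superkey — BCNF.
Within {Destination, ETA, ShipmentID, VesselID, Weight}: {Weight}⁺ ∩ {Destination, ETA, ShipmentID, VesselID, Weight} = {VesselID, Weight}, not the whole set, so Weight -> VesselID violates BCNF; decompose into {VesselID, Weight} and {Destination, ETA, ShipmentID, Weight}.
{VesselID, Weight}: every determinant is a superkey — BCNF.
Within {Destination, ETA, ShipmentID, Weight}: {Destination}⁺ ∩ {Destination, ETA, ShipmentID, Weight} = {Destination, ETA}, not the whole set, so Destination -> ETA violates BCNF; decompose into {Destination, ETA} and {Destination, ShipmentID, Weight}.
{Destination, ETA}: every determinant is a superkey — BCNF.
{Destination, ShipmentID, Weight}: every determinant is a superkey — BCNF.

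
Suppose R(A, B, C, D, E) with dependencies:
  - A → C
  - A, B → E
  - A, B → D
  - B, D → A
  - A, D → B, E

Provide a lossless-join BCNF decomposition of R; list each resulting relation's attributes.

Candidate keys of the original relation: {A, B}, {A, D}, {B, D}.
{A, B, C, D, E}: {A} determines {A, C} here but is not a superkey — split on A → C, giving {A, C} and {A, B, D, E}.
{A, C} has no BCNF violation.
{A, B, D, E} has no BCNF violation.

{A, B, D, E}; {A, C}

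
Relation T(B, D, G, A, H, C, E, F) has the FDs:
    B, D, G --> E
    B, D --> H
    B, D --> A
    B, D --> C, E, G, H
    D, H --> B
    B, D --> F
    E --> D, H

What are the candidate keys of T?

Closure of {E} is {A, B, C, D, E, F, G, H}, the whole schema; {E} is a candidate key.
Closure of {B, D} is {A, B, C, D, E, F, G, H}, the whole schema; {B, D} is a candidate key.
Closure of {D, H} is {A, B, C, D, E, F, G, H}, the whole schema; {D, H} is a candidate key.
No proper subset of any of these is a key, and no other minimal superkey exists.

{B, D}, {D, H}, {E}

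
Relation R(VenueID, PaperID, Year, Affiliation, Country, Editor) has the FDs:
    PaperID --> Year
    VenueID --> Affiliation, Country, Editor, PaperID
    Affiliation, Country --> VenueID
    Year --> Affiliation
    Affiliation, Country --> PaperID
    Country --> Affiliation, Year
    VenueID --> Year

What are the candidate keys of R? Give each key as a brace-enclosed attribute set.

{Country}, {VenueID}

{Country}⁺ = {Affiliation, Country, Editor, PaperID, VenueID, Year}, which is every attribute, so {Country} is a candidate key.
{VenueID}⁺ = {Affiliation, Country, Editor, PaperID, VenueID, Year}, which is every attribute, so {VenueID} is a candidate key.
No proper subset of any of these is a key, and no other minimal superkey exists.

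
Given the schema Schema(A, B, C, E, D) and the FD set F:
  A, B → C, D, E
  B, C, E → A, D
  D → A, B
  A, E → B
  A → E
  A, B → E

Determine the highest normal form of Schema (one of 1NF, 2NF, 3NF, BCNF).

Candidate keys: {A}, {B, C, E}, {D}. Prime attributes: {A, B, C, D, E}.
Every FD has a superkey on the left, so the relation is in BCNF.

BCNF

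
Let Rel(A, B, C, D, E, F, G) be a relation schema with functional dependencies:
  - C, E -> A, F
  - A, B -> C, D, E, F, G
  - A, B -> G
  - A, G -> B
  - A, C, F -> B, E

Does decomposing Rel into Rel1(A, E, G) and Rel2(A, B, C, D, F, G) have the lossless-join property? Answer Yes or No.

Yes

Rel1 ∩ Rel2 = {A, G}; its closure under F is {A, B, C, D, E, F, G}.
Since Rel1 ⊆ {A, B, C, D, E, F, G}, the intersection is a superkey of Rel1; the decomposition is lossless.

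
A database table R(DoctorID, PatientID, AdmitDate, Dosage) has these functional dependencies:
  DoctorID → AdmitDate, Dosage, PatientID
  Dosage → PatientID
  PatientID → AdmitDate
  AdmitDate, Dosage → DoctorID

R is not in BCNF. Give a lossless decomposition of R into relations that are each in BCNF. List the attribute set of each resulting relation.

{AdmitDate, PatientID}; {DoctorID, Dosage, PatientID}

Candidate keys of the original relation: {DoctorID}, {Dosage}.
In {AdmitDate, DoctorID, Dosage, PatientID}, {PatientID} is not a superkey ({PatientID}⁺ restricted to this set is {AdmitDate, PatientID}), so split on PatientID → AdmitDate into {AdmitDate, PatientID} and {DoctorID, Dosage, PatientID}.
{AdmitDate, PatientID} is in BCNF.
{DoctorID, Dosage, PatientID} is in BCNF.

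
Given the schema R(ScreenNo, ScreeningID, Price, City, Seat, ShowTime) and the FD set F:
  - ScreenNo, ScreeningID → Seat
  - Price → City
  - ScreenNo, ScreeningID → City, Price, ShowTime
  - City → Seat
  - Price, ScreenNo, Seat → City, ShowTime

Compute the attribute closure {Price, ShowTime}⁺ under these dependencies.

{City, Price, Seat, ShowTime}

Start with {Price, ShowTime}.
Price → City applies; add {City} → now {City, Price, ShowTime}.
City → Seat applies; add {Seat} → now {City, Price, Seat, ShowTime}.
No further FD applies.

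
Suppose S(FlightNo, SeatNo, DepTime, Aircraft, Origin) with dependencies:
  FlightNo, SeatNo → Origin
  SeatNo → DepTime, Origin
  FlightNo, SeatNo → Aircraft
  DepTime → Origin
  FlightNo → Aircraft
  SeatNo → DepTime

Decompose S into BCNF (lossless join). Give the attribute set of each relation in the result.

Candidate key of the original relation: {FlightNo, SeatNo}.
Within {Aircraft, DepTime, FlightNo, Origin, SeatNo}: {SeatNo}⁺ ∩ {Aircraft, DepTime, FlightNo, Origin, SeatNo} = {DepTime, Origin, SeatNo}, not the whole set, so SeatNo → DepTime, Origin violates BCNF; decompose into {DepTime, Origin, SeatNo} and {Aircraft, FlightNo, SeatNo}.
Within {DepTime, Origin, SeatNo}: {DepTime}⁺ ∩ {DepTime, Origin, SeatNo} = {DepTime, Origin}, not the whole set, so DepTime → Origin violates BCNF; decompose into {DepTime, Origin} and {DepTime, SeatNo}.
{DepTime, Origin} has no BCNF violation.
{DepTime, SeatNo} has no BCNF violation.
Within {Aircraft, FlightNo, SeatNo}: {FlightNo}⁺ ∩ {Aircraft, FlightNo, SeatNo} = {Aircraft, FlightNo}, not the whole set, so FlightNo → Aircraft violates BCNF; decompose into {Aircraft, FlightNo} and {FlightNo, SeatNo}.
{Aircraft, FlightNo} has no BCNF violation.
{FlightNo, SeatNo} has no BCNF violation.

{Aircraft, FlightNo}; {DepTime, Origin}; {DepTime, SeatNo}; {FlightNo, SeatNo}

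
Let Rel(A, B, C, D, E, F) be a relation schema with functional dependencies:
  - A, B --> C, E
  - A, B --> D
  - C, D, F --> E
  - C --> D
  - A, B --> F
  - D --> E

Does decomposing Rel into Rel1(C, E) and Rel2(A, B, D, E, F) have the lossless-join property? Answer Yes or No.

Common attributes: {E}; their closure is {E}.
Neither Rel1 nor Rel2 is contained in that closure, so the decomposition is lossy.

No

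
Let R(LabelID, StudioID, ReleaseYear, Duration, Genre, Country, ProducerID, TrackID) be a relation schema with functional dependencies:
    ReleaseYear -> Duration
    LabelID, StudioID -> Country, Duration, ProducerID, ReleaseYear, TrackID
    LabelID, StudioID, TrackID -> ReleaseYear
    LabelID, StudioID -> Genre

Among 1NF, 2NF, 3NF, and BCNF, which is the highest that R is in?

Candidate key: {LabelID, StudioID}. Prime attributes: {LabelID, StudioID}.
ReleaseYear -> Duration breaks BCNF: {ReleaseYear}⁺ = {Duration, ReleaseYear}, so {ReleaseYear} is not a superkey.
ReleaseYear -> Duration has non-prime {Duration} on the right and a non-superkey on the left, so 3NF fails.
Checking every proper subset of each key, none determines a non-prime attribute — 2NF is satisfied.

2NF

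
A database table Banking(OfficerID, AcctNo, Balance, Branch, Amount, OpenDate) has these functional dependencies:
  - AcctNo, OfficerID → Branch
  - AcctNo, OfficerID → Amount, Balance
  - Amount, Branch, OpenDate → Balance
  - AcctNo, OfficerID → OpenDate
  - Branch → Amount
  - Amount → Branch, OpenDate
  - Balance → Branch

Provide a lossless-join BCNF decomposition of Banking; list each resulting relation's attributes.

Candidate key of the original relation: {AcctNo, OfficerID}.
{AcctNo, Amount, Balance, Branch, OfficerID, OpenDate}: {Amount, Branch, OpenDate} determines {Amount, Balance, Branch, OpenDate} here but is not a superkey — split on Amount, Branch, OpenDate → Balance, giving {Amount, Balance, Branch, OpenDate} and {AcctNo, Amount, Branch, OfficerID, OpenDate}.
{Amount, Balance, Branch, OpenDate} has no BCNF violation.
{AcctNo, Amount, Branch, OfficerID, OpenDate}: {Branch} determines {Amount, Branch, OpenDate} here but is not a superkey — split on Branch → Amount, OpenDate, giving {Amount, Branch, OpenDate} and {AcctNo, Branch, OfficerID}.
{Amount, Branch, OpenDate} has no BCNF violation.
{AcctNo, Branch, OfficerID} has no BCNF violation.

{AcctNo, Branch, OfficerID}; {Amount, Balance, Branch, OpenDate}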